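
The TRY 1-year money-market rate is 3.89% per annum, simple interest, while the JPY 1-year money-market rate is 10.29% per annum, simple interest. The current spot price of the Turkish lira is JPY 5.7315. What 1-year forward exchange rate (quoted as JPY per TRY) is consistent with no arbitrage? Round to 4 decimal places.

T = 1 year.
JPY accumulates by 1 + 0.1029×1 = 1.102900.
TRY accumulates by 1 + 0.0389×1 = 1.038900.
So F = 5.7315 × 1.102900 / 1.038900 = 6.084581 (JPY/TRY).

6.0846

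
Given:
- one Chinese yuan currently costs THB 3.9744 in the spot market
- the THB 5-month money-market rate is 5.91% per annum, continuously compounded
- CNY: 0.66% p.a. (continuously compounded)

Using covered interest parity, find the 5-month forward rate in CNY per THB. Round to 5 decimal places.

T = 5/12 years.
THB accumulates by e^(0.0591×5/12) = 1.0249307.
CNY accumulates by e^(0.0066×5/12) = 1.0027538.
CIP: F = S · (grow THB)/(grow CNY) = 3.9744 × 1.0249307/1.0027538 = 4.062298 THB per CNY.
Invert for CNY per THB: 1 / 4.062298 = 0.24617.

0.24617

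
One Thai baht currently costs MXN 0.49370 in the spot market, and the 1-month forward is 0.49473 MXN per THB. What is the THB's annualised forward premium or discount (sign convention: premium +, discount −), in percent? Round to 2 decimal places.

+2.50%

T = 1/12 years.
(F − S)/S = (0.49473 − 0.4937)/0.4937 = 0.0020863.
Per annum: 0.0020863 / (1/12) = 0.025036 = 2.50%.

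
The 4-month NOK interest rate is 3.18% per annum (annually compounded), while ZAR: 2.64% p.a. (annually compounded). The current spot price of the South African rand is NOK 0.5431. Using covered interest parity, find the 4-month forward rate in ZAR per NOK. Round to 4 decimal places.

T = 4/12 years.
NOK accumulates by (1 + 0.0318)^(4/12) = 1.0104896.
ZAR accumulates by (1 + 0.0264)^(4/12) = 1.0087237.
Forward (NOK per ZAR) = 0.5431 × 1.0104896 / 1.0087237 = 0.5440508.
Invert for ZAR per NOK: 1 / 0.5440508 = 1.8381.

1.8381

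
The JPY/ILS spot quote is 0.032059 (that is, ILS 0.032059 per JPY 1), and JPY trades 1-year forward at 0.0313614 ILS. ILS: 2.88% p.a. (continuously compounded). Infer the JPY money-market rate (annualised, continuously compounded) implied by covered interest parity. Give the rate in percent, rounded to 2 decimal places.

T = 1 year.
CIP gives F = S · g_ILS/g_JPY, so g_ILS/g_JPY = 0.0313614/0.032059 = 0.9782401.
ILS growth factor: e^(0.0288×1) = 1.0292187.
Hence g_JPY = 1.0521126.
Take logs: ln 1.0521126 / 1 = 0.050800, so 5.08%.

5.08%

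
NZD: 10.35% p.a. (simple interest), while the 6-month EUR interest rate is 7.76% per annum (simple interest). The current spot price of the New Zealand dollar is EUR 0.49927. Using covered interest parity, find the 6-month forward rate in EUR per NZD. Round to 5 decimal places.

0.49312

T = 6/12 years.
EUR accumulates by 1 + 0.0776×6/12 = 1.038800.
NZD accumulates by 1 + 0.1035×6/12 = 1.051750.
CIP: F = S · (grow EUR)/(grow NZD) = 0.49927 × 1.038800/1.051750 = 0.4931226 EUR per NZD.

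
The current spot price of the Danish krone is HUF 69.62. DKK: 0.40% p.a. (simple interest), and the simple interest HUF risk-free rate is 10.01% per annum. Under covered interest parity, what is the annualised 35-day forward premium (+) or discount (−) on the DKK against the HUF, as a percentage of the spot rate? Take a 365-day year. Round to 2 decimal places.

+9.61%

T = 35/365 years.
F = S · g_HUF/g_DKK = 69.62 × 1.0095986/1.0003836 = 70.26130.
Annualised premium = (F − S)/S × (1/T) = (70.26130 − 69.62)/69.62 ÷ (35/365) = 9.61%.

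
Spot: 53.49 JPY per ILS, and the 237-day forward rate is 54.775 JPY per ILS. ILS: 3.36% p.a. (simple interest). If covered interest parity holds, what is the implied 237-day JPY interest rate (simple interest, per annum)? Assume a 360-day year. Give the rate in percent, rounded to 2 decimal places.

T = 237/360 years.
CIP gives F = S · g_JPY/g_ILS, so g_JPY/g_ILS = 54.775/53.49 = 1.0240232.
The ILS side grows by 1 + 0.0336×237/360 = 1.022120.
Hence g_JPY = 1.0466746.
r = (1.0466746 − 1)/(237/360) = 0.070898 → 7.09%.

7.09%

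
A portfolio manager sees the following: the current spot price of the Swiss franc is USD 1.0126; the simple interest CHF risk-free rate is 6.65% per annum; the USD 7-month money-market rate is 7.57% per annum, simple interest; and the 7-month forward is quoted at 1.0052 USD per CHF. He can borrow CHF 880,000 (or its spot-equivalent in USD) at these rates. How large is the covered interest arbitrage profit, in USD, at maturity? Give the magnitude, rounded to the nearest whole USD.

T = 7/12 years.
Invest the CHF and cover forward: 880,000 × 1.03879167 × 1.0052 = USD 918,890.18.
Convert at spot and invest in USD: 880,000 × 1.0126 × 1.04415833 = USD 930,436.96.
The quoted forward undervalues CHF, so borrow CHF, convert to USD at spot, deposit the USD at 7.57%, and buy CHF forward at 1.0052 to cover the loan.
The gap between the two covered legs is USD 11,547.

USD 11,547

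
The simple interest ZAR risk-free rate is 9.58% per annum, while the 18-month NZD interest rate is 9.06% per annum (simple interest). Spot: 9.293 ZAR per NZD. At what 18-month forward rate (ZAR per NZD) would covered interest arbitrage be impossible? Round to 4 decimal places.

T = 18/12 years.
ZAR accumulates by 1 + 0.0958×18/12 = 1.143700.
NZD accumulates by 1 + 0.0906×18/12 = 1.135900.
So F = 9.293 × 1.143700 / 1.135900 = 9.356813 (ZAR/NZD).

9.3568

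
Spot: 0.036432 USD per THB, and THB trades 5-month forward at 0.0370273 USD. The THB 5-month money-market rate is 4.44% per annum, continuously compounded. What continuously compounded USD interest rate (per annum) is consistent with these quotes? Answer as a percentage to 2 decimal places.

T = 5/12 years.
By CIP, F/S equals the USD-to-THB growth ratio: 0.0370273/0.036432 = 1.0163400.
The THB side grows by e^(0.0444×5/12) = 1.0186722.
That pins the USD growth at 1.0353173.
r = ln(1.0353173)/(5/12) = 0.083299 → 8.33%.

8.33%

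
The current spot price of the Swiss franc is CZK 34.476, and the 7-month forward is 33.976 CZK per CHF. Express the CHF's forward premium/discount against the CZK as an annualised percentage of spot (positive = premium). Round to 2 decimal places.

-2.49%

T = 7/12 years.
CHF trades forward at -1.45028% vs spot over the period.
Annualise by dividing by T: -0.0145028 / (7/12) = -0.024862 → -2.49%.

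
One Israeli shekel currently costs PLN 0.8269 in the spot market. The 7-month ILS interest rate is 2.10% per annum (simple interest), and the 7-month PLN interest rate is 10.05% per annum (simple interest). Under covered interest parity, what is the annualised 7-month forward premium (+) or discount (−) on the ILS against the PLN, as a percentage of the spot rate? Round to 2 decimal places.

T = 7/12 years.
F = S · g_PLN/g_ILS = 0.8269 × 1.058625/1.012250 = 0.8647834.
(F − S)/S ÷ T = (0.8647834 − 0.8269)/0.8269/(7/12) = 0.078538 → 7.85%.

+7.85%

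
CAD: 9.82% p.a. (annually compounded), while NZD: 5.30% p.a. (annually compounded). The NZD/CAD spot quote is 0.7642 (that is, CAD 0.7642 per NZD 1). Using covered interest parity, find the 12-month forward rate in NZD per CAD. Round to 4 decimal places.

1.2547

T = 1 year.
CAD accumulates by (1 + 0.0982)^1 = 1.098200.
NZD accumulates by (1 + 0.0530)^1 = 1.053000.
So F = 0.7642 × 1.098200 / 1.053000 = 0.7970033 (CAD/NZD).
Quoted the other way: 1/0.7970033 = 1.2547 NZD per CAD.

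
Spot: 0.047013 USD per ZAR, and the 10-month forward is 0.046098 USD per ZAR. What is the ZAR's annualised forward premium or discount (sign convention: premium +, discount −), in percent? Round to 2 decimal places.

T = 10/12 years.
ZAR trades forward at -1.94627% vs spot over the period.
Annualise by dividing by T: -0.0194627 / (10/12) = -0.023355 → -2.34%.

-2.34%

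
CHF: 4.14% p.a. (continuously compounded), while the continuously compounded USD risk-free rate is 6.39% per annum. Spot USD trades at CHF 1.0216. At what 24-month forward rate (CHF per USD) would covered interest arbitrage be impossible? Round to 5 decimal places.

0.97665

T = 2 years.
CHF accumulates by e^(0.0414×2) = 1.0863245.
USD growth factor: e^(0.0639×2) = 1.1363257.
CIP: F = S · (grow CHF)/(grow USD) = 1.0216 × 1.0863245/1.1363257 = 0.9766470 CHF per USD.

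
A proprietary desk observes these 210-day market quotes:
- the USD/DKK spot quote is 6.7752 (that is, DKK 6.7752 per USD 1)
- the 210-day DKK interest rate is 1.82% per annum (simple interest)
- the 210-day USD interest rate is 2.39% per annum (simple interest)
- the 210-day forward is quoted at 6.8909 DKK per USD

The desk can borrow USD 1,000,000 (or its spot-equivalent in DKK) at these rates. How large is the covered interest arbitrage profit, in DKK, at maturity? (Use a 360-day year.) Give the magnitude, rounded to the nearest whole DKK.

DKK 139,841

T = 210/360 years.
Invest the USD and cover forward: 1,000,000 × 1.013941667 × 6.8909 = DKK 6,986,970.63.
Convert at spot and invest in DKK: 1,000,000 × 6.7752 × 1.010616667 = DKK 6,847,130.04.
The quoted forward overvalues USD, so borrow DKK, buy USD at spot, deposit the USD at 2.39%, and sell the proceeds forward at 6.8909.
Profit = 6,986,970.63 − 6,847,130.04 = DKK 139,841.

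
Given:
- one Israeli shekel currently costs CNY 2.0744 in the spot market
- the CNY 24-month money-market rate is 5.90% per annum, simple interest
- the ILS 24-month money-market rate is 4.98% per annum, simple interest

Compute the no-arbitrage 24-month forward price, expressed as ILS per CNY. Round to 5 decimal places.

T = 2 years.
Growth of 1 CNY over T: 1 + 0.0590×2 = 1.118000.
Growth of 1 ILS over T: 1 + 0.0498×2 = 1.099600.
CIP: F = S · (grow CNY)/(grow ILS) = 2.0744 × 1.118000/1.099600 = 2.109112 CNY per ILS.
Quoted the other way: 1/2.109112 = 0.47413 ILS per CNY.

0.47413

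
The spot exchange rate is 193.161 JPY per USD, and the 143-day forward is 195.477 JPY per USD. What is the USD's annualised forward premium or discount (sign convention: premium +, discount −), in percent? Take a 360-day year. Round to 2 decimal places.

+3.02%

T = 143/360 years.
Period premium: (195.477 − 193.161)/193.161 = 0.0119900.
Per annum: 0.0119900 / (143/360) = 0.030185 = 3.02%.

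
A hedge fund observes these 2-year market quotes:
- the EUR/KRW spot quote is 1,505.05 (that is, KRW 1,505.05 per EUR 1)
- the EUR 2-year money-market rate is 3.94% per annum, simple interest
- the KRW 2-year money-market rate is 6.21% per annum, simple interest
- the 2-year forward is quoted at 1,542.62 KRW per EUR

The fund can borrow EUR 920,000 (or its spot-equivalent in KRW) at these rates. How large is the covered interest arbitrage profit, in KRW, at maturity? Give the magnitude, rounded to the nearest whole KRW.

T = 2 years.
Invest the EUR and cover forward: 920,000 × 1.078800 × 1542.62 = KRW 1,531,044,179.52.
Convert at spot and invest in KRW: 920,000 × 1505.05 × 1.124200 = KRW 1,556,619,033.20.
The quoted forward undervalues EUR, so borrow EUR, convert to KRW at spot, deposit the KRW at 6.21%, and buy EUR forward at 1,542.62 to cover the loan.
Profit = 1,556,619,033.20 − 1,531,044,179.52 = KRW 25,574,854.

KRW 25,574,854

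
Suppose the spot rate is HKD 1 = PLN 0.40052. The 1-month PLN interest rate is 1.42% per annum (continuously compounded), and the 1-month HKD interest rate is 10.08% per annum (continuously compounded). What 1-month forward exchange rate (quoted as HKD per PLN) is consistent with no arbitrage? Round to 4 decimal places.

T = 1/12 years.
Growth of 1 PLN over T: e^(0.0142×1/12) = 1.001184.
HKD accumulates by e^(0.1008×1/12) = 1.0084354.
So F = 0.40052 × 1.001184 / 1.0084354 = 0.3976400 (PLN/HKD).
Invert for HKD per PLN: 1 / 0.3976400 = 2.5148.

2.5148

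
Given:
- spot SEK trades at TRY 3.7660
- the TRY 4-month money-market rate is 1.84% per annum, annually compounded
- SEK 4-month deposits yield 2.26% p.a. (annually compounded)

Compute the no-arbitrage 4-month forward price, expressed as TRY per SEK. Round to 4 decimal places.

3.7608

T = 4/12 years.
TRY growth factor: (1 + 0.0184)^(4/12) = 1.0060961.
SEK accumulates by (1 + 0.0226)^(4/12) = 1.0074773.
So F = 3.766 × 1.0060961 / 1.0074773 = 3.760837 (TRY/SEK).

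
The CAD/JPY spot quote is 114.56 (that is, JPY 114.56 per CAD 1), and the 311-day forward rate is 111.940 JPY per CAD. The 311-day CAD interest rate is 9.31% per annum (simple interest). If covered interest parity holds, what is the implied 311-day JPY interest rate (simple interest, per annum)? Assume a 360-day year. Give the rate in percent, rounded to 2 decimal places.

6.45%

T = 311/360 years.
CIP gives F = S · g_JPY/g_CAD, so g_JPY/g_CAD = 111.94/114.56 = 0.9771299.
The CAD side grows by 1 + 0.0931×311/360 = 1.0804281.
So the JPY growth factor = 1.0557186.
r = (1.0557186 − 1)/(311/360) = 0.064497 → 6.45%.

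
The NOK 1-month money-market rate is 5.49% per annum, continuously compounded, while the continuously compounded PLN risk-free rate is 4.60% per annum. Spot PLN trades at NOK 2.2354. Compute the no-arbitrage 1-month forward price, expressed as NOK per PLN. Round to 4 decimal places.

2.2371

T = 1/12 years.
NOK accumulates by e^(0.0549×1/12) = 1.0045855.
Growth of 1 PLN over T: e^(0.0460×1/12) = 1.0038407.
CIP: F = S · (grow NOK)/(grow PLN) = 2.2354 × 1.0045855/1.0038407 = 2.237059 NOK per PLN.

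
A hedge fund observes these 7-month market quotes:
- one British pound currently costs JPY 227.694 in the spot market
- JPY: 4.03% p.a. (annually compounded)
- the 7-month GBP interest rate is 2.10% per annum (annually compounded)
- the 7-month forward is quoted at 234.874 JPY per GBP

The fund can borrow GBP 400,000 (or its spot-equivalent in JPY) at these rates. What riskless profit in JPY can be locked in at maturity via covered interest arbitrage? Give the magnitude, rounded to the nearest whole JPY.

T = 7/12 years.
Route A — deposit GBP, sell forward: 400,000 × 1.0121969311 × 234.874 = JPY 95,095,496.80.
Route B — convert at spot, deposit JPY: 400,000 × 227.694 × 1.0233146284 = JPY 93,201,040.40.
The quoted forward overvalues GBP, so borrow JPY, buy GBP at spot, deposit the GBP at 2.10%, and sell the proceeds forward at 234.874.
Profit = 95,095,496.80 − 93,201,040.40 = JPY 1,894,456.

JPY 1,894,456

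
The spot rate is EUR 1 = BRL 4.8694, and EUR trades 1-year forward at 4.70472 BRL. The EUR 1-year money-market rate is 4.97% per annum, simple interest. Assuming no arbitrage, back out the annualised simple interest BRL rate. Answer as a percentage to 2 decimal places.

1.42%

T = 1 year.
CIP gives F = S · g_BRL/g_EUR, so g_BRL/g_EUR = 4.70472/4.8694 = 0.9661806.
EUR growth factor: 1 + 0.0497×1 = 1.049700.
So the BRL growth factor = 1.0141998.
r = (1.0141998 − 1)/1 = 0.014200 → 1.42%.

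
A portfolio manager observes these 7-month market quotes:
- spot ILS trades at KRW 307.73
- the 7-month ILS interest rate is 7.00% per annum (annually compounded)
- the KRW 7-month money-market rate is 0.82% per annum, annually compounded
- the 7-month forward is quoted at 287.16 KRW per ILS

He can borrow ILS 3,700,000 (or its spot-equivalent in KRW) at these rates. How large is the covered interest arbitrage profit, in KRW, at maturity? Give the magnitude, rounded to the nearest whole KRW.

KRW 38,773,579

T = 7/12 years.
Keep in ILS, deliver into the forward: 3,700,000·1.040256736745·287.16 = KRW 1,105,264,460.74.
Swap to KRW now, deposit: 3,700,000·307.73·1.004775193292 = KRW 1,144,038,039.86.
The quoted forward undervalues ILS, so borrow ILS, convert to KRW at spot, deposit the KRW at 0.82%, and buy ILS forward at 287.16 to cover the loan.
The gap between the two covered legs is KRW 38,773,579.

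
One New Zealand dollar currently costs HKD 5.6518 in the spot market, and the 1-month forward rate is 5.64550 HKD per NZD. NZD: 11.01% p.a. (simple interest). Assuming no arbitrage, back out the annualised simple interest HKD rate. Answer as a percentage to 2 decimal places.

9.66%

T = 1/12 years.
F/S = 5.6455/5.6518 = 0.9988853 = (growth of HKD) / (growth of NZD).
The NZD side grows by 1 + 0.1101×1/12 = 1.009175.
Hence g_HKD = 1.0080501.
r = (1.0080501 − 1)/(1/12) = 0.096601 → 9.66%.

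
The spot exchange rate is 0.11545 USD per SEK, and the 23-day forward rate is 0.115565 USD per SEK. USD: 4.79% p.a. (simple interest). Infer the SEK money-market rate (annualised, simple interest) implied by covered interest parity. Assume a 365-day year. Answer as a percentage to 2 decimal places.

3.21%

T = 23/365 years.
F/S = 0.115565/0.11545 = 1.0009961 = (growth of USD) / (growth of SEK).
The USD side grows by 1 + 0.0479×23/365 = 1.0030184.
So the SEK growth factor = 1.0020203.
(1.0020203 − 1)/T = 0.032061, i.e. 3.21%.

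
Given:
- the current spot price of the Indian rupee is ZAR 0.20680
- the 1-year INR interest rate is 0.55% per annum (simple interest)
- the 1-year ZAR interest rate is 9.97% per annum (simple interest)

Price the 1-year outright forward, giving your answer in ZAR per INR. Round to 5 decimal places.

T = 1 year.
ZAR accumulates by 1 + 0.0997×1 = 1.099700.
INR accumulates by 1 + 0.0055×1 = 1.005500.
So F = 0.2068 × 1.099700 / 1.005500 = 0.2261740 (ZAR/INR).

0.22617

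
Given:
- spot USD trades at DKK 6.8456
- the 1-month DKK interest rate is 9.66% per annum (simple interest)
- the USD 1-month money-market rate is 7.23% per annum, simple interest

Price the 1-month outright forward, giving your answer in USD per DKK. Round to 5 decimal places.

T = 1/12 years.
DKK accumulates by 1 + 0.0966×1/12 = 1.008050.
Growth of 1 USD over T: 1 + 0.0723×1/12 = 1.006025.
Forward (DKK per USD) = 6.8456 × 1.008050 / 1.006025 = 6.859379.
Invert for USD per DKK: 1 / 6.859379 = 0.14579.

0.14579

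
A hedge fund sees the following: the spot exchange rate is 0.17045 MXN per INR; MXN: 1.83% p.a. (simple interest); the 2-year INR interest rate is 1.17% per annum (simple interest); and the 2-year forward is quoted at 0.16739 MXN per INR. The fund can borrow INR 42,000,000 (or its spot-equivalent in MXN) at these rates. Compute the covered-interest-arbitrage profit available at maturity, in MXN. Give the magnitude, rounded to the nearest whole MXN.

T = 2 years.
Invest the INR and cover forward: 42,000,000 × 1.023400 × 0.16739 = MXN 7,194,890.89.
Convert at spot and invest in MXN: 42,000,000 × 0.17045 × 1.036600 = MXN 7,420,915.74.
The quoted forward undervalues INR, so borrow INR, convert to MXN at spot, deposit the MXN at 1.83%, and buy INR forward at 0.16739 to cover the loan.
Profit = 7,420,915.74 − 7,194,890.89 = MXN 226,025.

MXN 226,025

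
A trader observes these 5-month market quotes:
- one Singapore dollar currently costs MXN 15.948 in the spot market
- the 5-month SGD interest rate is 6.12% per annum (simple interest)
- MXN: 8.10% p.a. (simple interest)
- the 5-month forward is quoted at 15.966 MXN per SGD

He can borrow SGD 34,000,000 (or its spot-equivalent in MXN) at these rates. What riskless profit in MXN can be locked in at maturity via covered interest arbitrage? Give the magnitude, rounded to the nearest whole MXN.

T = 5/12 years.
Route A — deposit SGD, sell forward: 34,000,000 × 1.025500 × 15.966 = MXN 556,686,522.00.
Route B — convert at spot, deposit MXN: 34,000,000 × 15.948 × 1.033750 = MXN 560,532,330.00.
The quoted forward undervalues SGD, so borrow SGD, convert to MXN at spot, deposit the MXN at 8.10%, and buy SGD forward at 15.966 to cover the loan.
Profit = 560,532,330.00 − 556,686,522.00 = MXN 3,845,808.

MXN 3,845,808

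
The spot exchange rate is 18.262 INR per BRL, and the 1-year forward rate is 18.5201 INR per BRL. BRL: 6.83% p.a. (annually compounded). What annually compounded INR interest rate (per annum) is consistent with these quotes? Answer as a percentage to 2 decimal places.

8.34%

T = 1 year.
CIP gives F = S · g_INR/g_BRL, so g_INR/g_BRL = 18.5201/18.262 = 1.0141332.
The BRL side grows by (1 + 0.0683)^1 = 1.068300.
That pins the INR growth at 1.0833985.
Annualise: 1.0833985^(1/1) − 1 = 0.083398 = 8.34%.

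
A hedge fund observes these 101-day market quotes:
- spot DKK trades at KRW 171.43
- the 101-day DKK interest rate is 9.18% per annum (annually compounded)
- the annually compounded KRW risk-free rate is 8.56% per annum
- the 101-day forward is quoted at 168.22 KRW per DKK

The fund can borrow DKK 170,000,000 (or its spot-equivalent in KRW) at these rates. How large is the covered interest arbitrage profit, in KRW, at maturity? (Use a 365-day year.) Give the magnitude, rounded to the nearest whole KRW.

KRW 512,106,918

T = 101/365 years.
Keep in DKK, deliver into the forward: 170,000,000·1.024600735399·168.22 = KRW 29,300,917,070.50.
Swap to KRW now, deposit: 170,000,000·171.43·1.022987396268 = KRW 29,813,023,988.18.
The quoted forward undervalues DKK, so borrow DKK, convert to KRW at spot, deposit the KRW at 8.56%, and buy DKK forward at 168.22 to cover the loan.
Arbitrage profit = |29,300,917,070.50 − 29,813,023,988.18| = KRW 512,106,918.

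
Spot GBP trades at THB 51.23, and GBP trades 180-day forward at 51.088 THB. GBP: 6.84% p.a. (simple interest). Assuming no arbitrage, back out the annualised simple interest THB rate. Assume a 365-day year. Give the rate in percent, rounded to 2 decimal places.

6.26%

T = 180/365 years.
By CIP, F/S equals the THB-to-GBP growth ratio: 51.088/51.23 = 0.9972282.
The GBP side grows by 1 + 0.0684×180/365 = 1.0337315.
Hence g_THB = 1.0308662.
r = (1.0308662 − 1)/(180/365) = 0.062590 → 6.26%.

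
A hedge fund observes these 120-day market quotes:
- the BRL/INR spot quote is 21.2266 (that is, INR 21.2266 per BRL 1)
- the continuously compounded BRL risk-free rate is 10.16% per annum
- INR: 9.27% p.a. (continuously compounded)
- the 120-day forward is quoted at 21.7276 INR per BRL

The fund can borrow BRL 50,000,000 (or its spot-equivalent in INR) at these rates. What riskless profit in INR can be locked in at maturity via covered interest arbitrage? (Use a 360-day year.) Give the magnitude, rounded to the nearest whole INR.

INR 29,165,134

T = 120/360 years.
Route A — deposit BRL, sell forward: 50,000,000 × 1.03444667131 × 21.7276 = INR 1,123,802,174.78.
Route B — convert at spot, deposit INR: 50,000,000 × 21.2266 × 1.031382360493 = INR 1,094,637,040.66.
The quoted forward overvalues BRL, so borrow INR, buy BRL at spot, deposit the BRL at 10.16%, and sell the proceeds forward at 21.7276.
Arbitrage profit = |1,123,802,174.78 − 1,094,637,040.66| = INR 29,165,134.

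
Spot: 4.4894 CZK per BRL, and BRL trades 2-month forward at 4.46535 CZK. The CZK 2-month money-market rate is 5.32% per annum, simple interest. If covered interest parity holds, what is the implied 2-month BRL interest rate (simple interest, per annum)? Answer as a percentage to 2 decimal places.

T = 2/12 years.
By CIP, F/S equals the CZK-to-BRL growth ratio: 4.46535/4.4894 = 0.9946429.
The CZK side grows by 1 + 0.0532×2/12 = 1.0088667.
That pins the BRL growth at 1.0143004.
r = (1.0143004 − 1)/(2/12) = 0.085802 → 8.58%.

8.58%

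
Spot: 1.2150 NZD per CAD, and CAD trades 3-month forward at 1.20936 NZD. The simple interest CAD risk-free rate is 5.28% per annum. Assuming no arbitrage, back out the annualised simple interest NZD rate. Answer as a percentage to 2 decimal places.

T = 3/12 years.
F/S = 1.20936/1.215 = 0.9953580 = (growth of NZD) / (growth of CAD).
CAD growth factor: 1 + 0.0528×3/12 = 1.013200.
So the NZD growth factor = 1.0084967.
r = (1.0084967 − 1)/(3/12) = 0.033987 → 3.40%.

3.40%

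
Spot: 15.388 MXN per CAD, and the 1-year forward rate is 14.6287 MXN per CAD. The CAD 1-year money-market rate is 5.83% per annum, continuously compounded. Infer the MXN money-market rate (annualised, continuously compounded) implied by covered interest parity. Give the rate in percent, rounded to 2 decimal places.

0.77%

T = 1 year.
CIP gives F = S · g_MXN/g_CAD, so g_MXN/g_CAD = 14.6287/15.388 = 0.9506564.
CAD growth factor: e^(0.0583×1) = 1.060033.
Hence g_MXN = 1.0077272.
r = ln(1.0077272)/1 = 0.007697 → 0.77%.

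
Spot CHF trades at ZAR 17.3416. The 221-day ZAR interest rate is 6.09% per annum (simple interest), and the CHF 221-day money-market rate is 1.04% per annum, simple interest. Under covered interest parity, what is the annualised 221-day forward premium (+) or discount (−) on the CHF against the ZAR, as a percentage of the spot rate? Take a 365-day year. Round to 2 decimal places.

+5.02%

T = 221/365 years.
CIP forward (ZAR per CHF) = 17.3416 × 1.0368737/1.006297 = 17.8685308.
(F − S)/S ÷ T = (17.8685308 − 17.3416)/17.3416/(221/365) = 0.050184 → 5.02%.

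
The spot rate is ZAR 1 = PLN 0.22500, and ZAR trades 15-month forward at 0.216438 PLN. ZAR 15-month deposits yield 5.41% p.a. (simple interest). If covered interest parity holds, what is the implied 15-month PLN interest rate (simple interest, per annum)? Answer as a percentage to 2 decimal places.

2.16%

T = 15/12 years.
By CIP, F/S equals the PLN-to-ZAR growth ratio: 0.216438/0.225 = 0.9619467.
The ZAR side grows by 1 + 0.0541×15/12 = 1.067625.
That pins the PLN growth at 1.0269983.
r = (1.0269983 − 1)/(15/12) = 0.021599 → 2.16%.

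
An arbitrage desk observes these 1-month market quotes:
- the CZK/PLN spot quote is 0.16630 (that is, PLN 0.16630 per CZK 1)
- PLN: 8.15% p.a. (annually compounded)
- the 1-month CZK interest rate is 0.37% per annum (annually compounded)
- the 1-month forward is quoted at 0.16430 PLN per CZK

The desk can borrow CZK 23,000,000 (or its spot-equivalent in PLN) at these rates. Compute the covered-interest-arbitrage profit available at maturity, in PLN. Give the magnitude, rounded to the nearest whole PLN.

T = 1/12 years.
Route A — deposit CZK, sell forward: 23,000,000 × 1.000307812 × 0.16430 = PLN 3,780,063.19.
Route B — convert at spot, deposit PLN: 23,000,000 × 0.16630 × 1.006550441 = PLN 3,849,954.78.
The quoted forward undervalues CZK, so borrow CZK, convert to PLN at spot, deposit the PLN at 8.15%, and buy CZK forward at 0.16430 to cover the loan.
Arbitrage profit = |3,780,063.19 − 3,849,954.78| = PLN 69,892.

PLN 69,892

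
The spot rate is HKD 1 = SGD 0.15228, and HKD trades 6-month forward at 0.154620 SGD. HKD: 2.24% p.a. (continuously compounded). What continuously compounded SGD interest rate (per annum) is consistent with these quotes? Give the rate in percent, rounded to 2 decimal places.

T = 6/12 years.
CIP gives F = S · g_SGD/g_HKD, so g_SGD/g_HKD = 0.15462/0.15228 = 1.0153664.
HKD growth factor: e^(0.0224×6/12) = 1.011263.
So the SGD growth factor = 1.0268025.
Take logs: ln 1.0268025 / (6/12) = 0.052899, so 5.29%.

5.29%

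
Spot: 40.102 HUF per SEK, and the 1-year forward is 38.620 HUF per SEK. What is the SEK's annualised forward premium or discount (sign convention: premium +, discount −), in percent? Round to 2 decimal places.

-3.70%

T = 1 year.
Period premium: (38.620 − 40.102)/40.102 = -0.0369558.
Annualise by dividing by T: -0.0369558 / 1 = -0.036956 → -3.70%.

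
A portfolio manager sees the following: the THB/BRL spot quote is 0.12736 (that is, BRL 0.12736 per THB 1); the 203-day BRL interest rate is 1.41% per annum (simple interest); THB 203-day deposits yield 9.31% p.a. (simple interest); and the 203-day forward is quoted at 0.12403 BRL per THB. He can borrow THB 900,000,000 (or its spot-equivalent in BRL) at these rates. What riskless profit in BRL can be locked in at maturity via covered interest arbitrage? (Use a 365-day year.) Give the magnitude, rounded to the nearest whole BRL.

BRL 1,884,052

T = 203/365 years.
Keep in THB, deliver into the forward: 900,000,000·1.05177890411·0.12403 = BRL 117,406,923.73.
Swap to BRL now, deposit: 900,000,000·0.12736·1.00784191781 = BRL 115,522,871.99.
The quoted forward overvalues THB, so borrow BRL, buy THB at spot, deposit the THB at 9.31%, and sell the proceeds forward at 0.12403.
Arbitrage profit = |117,406,923.73 − 115,522,871.99| = BRL 1,884,052.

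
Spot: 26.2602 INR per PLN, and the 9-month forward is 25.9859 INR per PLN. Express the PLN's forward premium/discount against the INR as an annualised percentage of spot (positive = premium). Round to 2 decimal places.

T = 9/12 years.
PLN trades forward at -1.04455% vs spot over the period.
×(1/T) gives -1.39% p.a.

-1.39%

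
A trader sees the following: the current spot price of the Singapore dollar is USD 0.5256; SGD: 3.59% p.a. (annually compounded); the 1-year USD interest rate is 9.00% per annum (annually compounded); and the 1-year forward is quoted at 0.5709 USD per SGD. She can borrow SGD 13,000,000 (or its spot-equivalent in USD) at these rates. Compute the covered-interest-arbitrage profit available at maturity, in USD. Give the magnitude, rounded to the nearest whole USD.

USD 240,387

T = 1 year.
Invest the SGD and cover forward: 13,000,000 × 1.035900 × 0.5709 = USD 7,688,139.03.
Convert at spot and invest in USD: 13,000,000 × 0.5256 × 1.090000 = USD 7,447,752.00.
The quoted forward overvalues SGD, so borrow USD, buy SGD at spot, deposit the SGD at 3.59%, and sell the proceeds forward at 0.5709.
Arbitrage profit = |7,688,139.03 − 7,447,752.00| = USD 240,387.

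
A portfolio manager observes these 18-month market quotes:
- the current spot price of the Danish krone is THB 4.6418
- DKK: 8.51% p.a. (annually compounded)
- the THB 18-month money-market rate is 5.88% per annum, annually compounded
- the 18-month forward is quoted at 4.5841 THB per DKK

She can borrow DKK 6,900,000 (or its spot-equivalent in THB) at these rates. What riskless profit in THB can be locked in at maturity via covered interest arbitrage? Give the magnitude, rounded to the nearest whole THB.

T = 18/12 years.
Invest the DKK and cover forward: 6,900,000 × 1.1303284147 × 4.5841 = THB 35,752,615.55.
Convert at spot and invest in THB: 6,900,000 × 4.6418 × 1.0894841061 = THB 34,894,454.53.
The quoted forward overvalues DKK, so borrow THB, buy DKK at spot, deposit the DKK at 8.51%, and sell the proceeds forward at 4.5841.
Arbitrage profit = |35,752,615.55 − 34,894,454.53| = THB 858,161.

THB 858,161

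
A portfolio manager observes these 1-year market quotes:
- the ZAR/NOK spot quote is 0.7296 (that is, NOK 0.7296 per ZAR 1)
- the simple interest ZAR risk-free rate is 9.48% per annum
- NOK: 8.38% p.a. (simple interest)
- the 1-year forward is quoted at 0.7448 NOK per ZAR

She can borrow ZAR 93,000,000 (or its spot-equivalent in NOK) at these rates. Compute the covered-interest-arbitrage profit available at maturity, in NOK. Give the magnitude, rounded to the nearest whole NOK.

NOK 2,293,990

T = 1 year.
Invest the ZAR and cover forward: 93,000,000 × 1.094800 × 0.7448 = NOK 75,832,854.72.
Convert at spot and invest in NOK: 93,000,000 × 0.7296 × 1.083800 = NOK 73,538,864.64.
The quoted forward overvalues ZAR, so borrow NOK, buy ZAR at spot, deposit the ZAR at 9.48%, and sell the proceeds forward at 0.7448.
Arbitrage profit = |75,832,854.72 − 73,538,864.64| = NOK 2,293,990.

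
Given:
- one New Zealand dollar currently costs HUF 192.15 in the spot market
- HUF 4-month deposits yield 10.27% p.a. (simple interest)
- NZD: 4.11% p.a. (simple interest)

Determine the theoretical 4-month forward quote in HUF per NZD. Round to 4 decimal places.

196.0422

T = 4/12 years.
Growth of 1 HUF over T: 1 + 0.1027×4/12 = 1.034233333.
Growth of 1 NZD over T: 1 + 0.0411×4/12 = 1.013700.
So F = 192.15 × 1.034233333 / 1.013700 = 196.042157 (HUF/NZD).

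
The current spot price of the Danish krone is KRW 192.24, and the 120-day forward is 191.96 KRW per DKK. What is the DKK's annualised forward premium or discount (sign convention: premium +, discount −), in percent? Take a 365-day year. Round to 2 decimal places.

-0.44%

T = 120/365 years.
Period premium: (191.96 − 192.24)/192.24 = -0.0014565.
×(1/T) gives -0.44% p.a.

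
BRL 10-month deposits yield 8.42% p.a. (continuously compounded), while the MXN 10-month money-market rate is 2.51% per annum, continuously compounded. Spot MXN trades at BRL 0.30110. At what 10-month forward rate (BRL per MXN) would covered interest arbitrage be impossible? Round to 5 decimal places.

0.31630

T = 10/12 years.
Growth of 1 BRL over T: e^(0.0842×10/12) = 1.0726869.
Growth of 1 MXN over T: e^(0.0251×10/12) = 1.021137.
Forward (BRL per MXN) = 0.3011 × 1.0726869 / 1.021137 = 0.3163004.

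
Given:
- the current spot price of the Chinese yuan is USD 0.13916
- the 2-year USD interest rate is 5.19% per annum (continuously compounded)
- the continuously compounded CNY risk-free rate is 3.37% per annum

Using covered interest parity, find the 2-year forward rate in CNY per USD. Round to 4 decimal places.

T = 2 years.
Growth of 1 USD over T: e^(0.0519×2) = 1.1093786.
Growth of 1 CNY over T: e^(0.0337×2) = 1.0697233.
CIP: F = S · (grow USD)/(grow CNY) = 0.13916 × 1.1093786/1.0697233 = 0.1443187 USD per CNY.
Quoted the other way: 1/0.1443187 = 6.9291 CNY per USD.

6.9291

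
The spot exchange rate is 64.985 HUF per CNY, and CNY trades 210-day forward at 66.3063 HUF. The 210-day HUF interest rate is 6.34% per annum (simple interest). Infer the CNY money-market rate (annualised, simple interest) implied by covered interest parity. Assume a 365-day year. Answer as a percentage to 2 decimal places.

T = 210/365 years.
F/S = 66.3063/64.985 = 1.0203324 = (growth of HUF) / (growth of CNY).
HUF growth factor: 1 + 0.0634×210/365 = 1.0364767.
That pins the CNY growth at 1.0158226.
(1.0158226 − 1)/T = 0.027501, i.e. 2.75%.

2.75%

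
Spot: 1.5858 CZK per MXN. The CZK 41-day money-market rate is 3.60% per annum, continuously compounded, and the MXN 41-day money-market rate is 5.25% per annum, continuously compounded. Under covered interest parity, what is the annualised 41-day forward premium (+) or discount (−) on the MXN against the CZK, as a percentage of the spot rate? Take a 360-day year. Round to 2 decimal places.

T = 41/360 years.
No-arbitrage forward: 1.5858 × 1.0041084 / 1.0059971 = 1.5828228 CZK/MXN.
Annualised premium = (F − S)/S × (1/T) = (1.5828228 − 1.5858)/1.5858 ÷ (41/360) = -1.65%.

-1.65%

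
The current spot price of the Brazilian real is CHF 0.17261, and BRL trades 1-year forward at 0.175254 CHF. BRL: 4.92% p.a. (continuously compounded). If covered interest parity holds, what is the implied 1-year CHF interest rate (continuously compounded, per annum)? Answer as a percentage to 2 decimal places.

6.44%

T = 1 year.
F/S = 0.175254/0.17261 = 1.0153178 = (growth of CHF) / (growth of BRL).
BRL growth factor: e^(0.0492×1) = 1.0504304.
That pins the CHF growth at 1.0665207.
Take logs: ln 1.0665207 / 1 = 0.064402, so 6.44%.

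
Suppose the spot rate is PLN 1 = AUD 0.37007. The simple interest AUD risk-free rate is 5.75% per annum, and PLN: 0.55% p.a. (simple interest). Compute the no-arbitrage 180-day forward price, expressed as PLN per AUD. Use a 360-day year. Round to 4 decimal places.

T = 180/360 years.
AUD accumulates by 1 + 0.0575×180/360 = 1.028750.
Growth of 1 PLN over T: 1 + 0.0055×180/360 = 1.002750.
CIP: F = S · (grow AUD)/(grow PLN) = 0.37007 × 1.028750/1.002750 = 0.3796654 AUD per PLN.
Quoted the other way: 1/0.3796654 = 2.6339 PLN per AUD.

2.6339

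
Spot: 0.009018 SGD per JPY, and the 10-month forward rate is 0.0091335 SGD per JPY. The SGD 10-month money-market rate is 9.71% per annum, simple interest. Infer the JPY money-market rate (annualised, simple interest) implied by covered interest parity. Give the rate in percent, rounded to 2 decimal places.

T = 10/12 years.
F/S = 0.0091335/0.009018 = 1.0128077 = (growth of SGD) / (growth of JPY).
The SGD side grows by 1 + 0.0971×10/12 = 1.0809167.
That pins the JPY growth at 1.0672477.
r = (1.0672477 − 1)/(10/12) = 0.080697 → 8.07%.

8.07%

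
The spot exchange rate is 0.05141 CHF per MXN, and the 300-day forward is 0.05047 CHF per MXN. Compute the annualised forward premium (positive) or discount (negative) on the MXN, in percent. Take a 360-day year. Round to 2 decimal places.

-2.19%

T = 300/360 years.
MXN trades forward at -1.82844% vs spot over the period.
Annualise by dividing by T: -0.0182844 / (300/360) = -0.021941 → -2.19%.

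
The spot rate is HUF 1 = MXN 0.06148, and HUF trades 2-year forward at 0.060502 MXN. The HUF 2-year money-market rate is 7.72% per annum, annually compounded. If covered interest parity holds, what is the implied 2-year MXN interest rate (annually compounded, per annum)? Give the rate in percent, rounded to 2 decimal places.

T = 2 years.
F/S = 0.060502/0.06148 = 0.9840924 = (growth of MXN) / (growth of HUF).
The HUF side grows by (1 + 0.0772)^2 = 1.1603598.
Hence g_MXN = 1.1419013.
r = 1.1419013^(1/2) − 1 = 0.068598 → 6.86%.

6.86%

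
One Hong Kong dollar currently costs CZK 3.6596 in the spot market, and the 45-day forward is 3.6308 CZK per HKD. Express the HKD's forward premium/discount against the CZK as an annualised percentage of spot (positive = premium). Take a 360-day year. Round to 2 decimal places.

T = 45/360 years.
HKD trades forward at -0.78697% vs spot over the period.
×(1/T) gives -6.30% p.a.

-6.30%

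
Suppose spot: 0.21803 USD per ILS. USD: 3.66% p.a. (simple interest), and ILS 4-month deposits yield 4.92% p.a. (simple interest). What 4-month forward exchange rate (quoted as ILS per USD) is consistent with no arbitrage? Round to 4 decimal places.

T = 4/12 years.
Growth of 1 USD over T: 1 + 0.0366×4/12 = 1.012200.
Growth of 1 ILS over T: 1 + 0.0492×4/12 = 1.016400.
So F = 0.21803 × 1.012200 / 1.016400 = 0.2171290 (USD/ILS).
Quoted the other way: 1/0.2171290 = 4.6056 ILS per USD.

4.6056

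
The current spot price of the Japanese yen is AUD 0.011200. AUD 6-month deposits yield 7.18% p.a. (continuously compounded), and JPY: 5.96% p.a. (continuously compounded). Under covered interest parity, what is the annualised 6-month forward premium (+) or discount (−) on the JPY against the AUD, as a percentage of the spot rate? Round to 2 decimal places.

T = 6/12 years.
F = S · g_AUD/g_JPY = 0.0112 × 1.0365522/1.0302485 = 0.011268529.
(F − S)/S ÷ T = (0.011268529 − 0.0112)/0.0112/(6/12) = 0.012237 → 1.22%.

+1.22%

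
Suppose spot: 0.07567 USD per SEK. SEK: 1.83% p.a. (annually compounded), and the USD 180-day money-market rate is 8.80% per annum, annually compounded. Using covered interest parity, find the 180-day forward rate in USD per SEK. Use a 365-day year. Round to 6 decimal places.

T = 180/365 years.
USD accumulates by (1 + 0.0880)^(180/365) = 1.042470.
SEK growth factor: (1 + 0.0183)^(180/365) = 1.0089832.
Forward (USD per SEK) = 0.07567 × 1.042470 / 1.0089832 = 0.07818139.

0.078181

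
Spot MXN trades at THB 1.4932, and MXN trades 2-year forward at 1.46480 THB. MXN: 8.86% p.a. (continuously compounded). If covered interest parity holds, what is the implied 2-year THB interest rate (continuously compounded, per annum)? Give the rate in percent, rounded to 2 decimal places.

T = 2 years.
CIP gives F = S · g_THB/g_MXN, so g_THB/g_MXN = 1.4648/1.4932 = 0.9809804.
MXN growth factor: e^(0.0886×2) = 1.1938698.
Hence g_THB = 1.1711629.
Take logs: ln 1.1711629 / 2 = 0.078999, so 7.90%.

7.90%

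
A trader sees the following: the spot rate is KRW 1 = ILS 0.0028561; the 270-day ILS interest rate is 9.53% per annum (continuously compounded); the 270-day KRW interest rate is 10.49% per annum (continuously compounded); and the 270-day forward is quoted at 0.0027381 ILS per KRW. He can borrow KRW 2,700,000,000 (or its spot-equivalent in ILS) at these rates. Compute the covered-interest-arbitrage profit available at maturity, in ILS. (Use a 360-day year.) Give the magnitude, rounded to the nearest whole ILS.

ILS 284,827

T = 270/360 years.
Keep in KRW, deliver into the forward: 2,700,000,000·1.081852663·0.0027381 = ILS 7,997,996.10.
Swap to ILS now, deposit: 2,700,000,000·0.0028561·1.074091298 = ILS 8,282,822.82.
The quoted forward undervalues KRW, so borrow KRW, convert to ILS at spot, deposit the ILS at 9.53%, and buy KRW forward at 0.0027381 to cover the loan.
The gap between the two covered legs is ILS 284,827.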